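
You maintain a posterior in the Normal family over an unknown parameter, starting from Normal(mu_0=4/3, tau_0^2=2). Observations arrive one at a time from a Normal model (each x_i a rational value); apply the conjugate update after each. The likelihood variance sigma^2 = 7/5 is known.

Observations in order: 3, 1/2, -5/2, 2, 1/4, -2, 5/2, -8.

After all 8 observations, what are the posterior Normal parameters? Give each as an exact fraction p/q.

obs 1: x=3 → posterior Normal(118/51, 14/17)
obs 2: x=1/2 → posterior Normal(133/81, 14/27)
obs 3: x=-5/2 → posterior Normal(58/111, 14/37)
obs 4: x=2 → posterior Normal(118/141, 14/47)
obs 5: x=1/4 → posterior Normal(251/342, 14/57)
obs 6: x=-2 → posterior Normal(131/402, 14/67)
obs 7: x=5/2 → posterior Normal(281/462, 2/11)
obs 8: x=-8 → posterior Normal(-199/522, 14/87)

mu_0=-199/522, tau_0^2=14/87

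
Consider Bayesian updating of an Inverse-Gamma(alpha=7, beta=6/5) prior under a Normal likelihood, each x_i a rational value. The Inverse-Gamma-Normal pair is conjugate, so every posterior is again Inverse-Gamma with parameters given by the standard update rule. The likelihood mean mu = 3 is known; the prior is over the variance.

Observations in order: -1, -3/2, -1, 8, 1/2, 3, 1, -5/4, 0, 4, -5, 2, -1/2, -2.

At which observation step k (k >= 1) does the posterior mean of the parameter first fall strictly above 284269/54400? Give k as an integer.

k = 8

obs 1: x=-1 → posterior Inverse-Gamma(15/2, 46/5)
obs 2: x=-3/2 → posterior Inverse-Gamma(8, 773/40)
obs 3: x=-1 → posterior Inverse-Gamma(17/2, 1093/40)
obs 4: x=8 → posterior Inverse-Gamma(9, 1593/40)
obs 5: x=1/2 → posterior Inverse-Gamma(19/2, 859/20)
obs 6: x=3 → posterior Inverse-Gamma(10, 859/20)
obs 7: x=1 → posterior Inverse-Gamma(21/2, 899/20)
obs 8: x=-5/4 → posterior Inverse-Gamma(11, 8637/160)
obs 9: x=0 → posterior Inverse-Gamma(23/2, 9357/160)
obs 10: x=4 → posterior Inverse-Gamma(12, 9437/160)
obs 11: x=-5 → posterior Inverse-Gamma(25/2, 14557/160)
obs 12: x=2 → posterior Inverse-Gamma(13, 14637/160)
obs 13: x=-1/2 → posterior Inverse-Gamma(27/2, 15617/160)
obs 14: x=-2 → posterior Inverse-Gamma(14, 17617/160)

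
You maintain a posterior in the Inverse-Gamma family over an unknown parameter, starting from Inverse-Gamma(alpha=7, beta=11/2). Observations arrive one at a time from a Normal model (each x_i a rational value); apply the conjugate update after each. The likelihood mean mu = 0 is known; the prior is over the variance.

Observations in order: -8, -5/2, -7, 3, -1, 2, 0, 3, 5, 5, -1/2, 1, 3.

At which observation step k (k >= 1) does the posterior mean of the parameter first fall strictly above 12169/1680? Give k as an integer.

obs 1: x=-8 → posterior Inverse-Gamma(15/2, 75/2)
obs 2: x=-5/2 → posterior Inverse-Gamma(8, 325/8)
obs 3: x=-7 → posterior Inverse-Gamma(17/2, 521/8)
obs 4: x=3 → posterior Inverse-Gamma(9, 557/8)
obs 5: x=-1 → posterior Inverse-Gamma(19/2, 561/8)
obs 6: x=2 → posterior Inverse-Gamma(10, 577/8)
obs 7: x=0 → posterior Inverse-Gamma(21/2, 577/8)
obs 8: x=3 → posterior Inverse-Gamma(11, 613/8)
obs 9: x=5 → posterior Inverse-Gamma(23/2, 713/8)
obs 10: x=5 → posterior Inverse-Gamma(12, 813/8)
obs 11: x=-1/2 → posterior Inverse-Gamma(25/2, 407/4)
obs 12: x=1 → posterior Inverse-Gamma(13, 409/4)
obs 13: x=3 → posterior Inverse-Gamma(27/2, 427/4)

k = 3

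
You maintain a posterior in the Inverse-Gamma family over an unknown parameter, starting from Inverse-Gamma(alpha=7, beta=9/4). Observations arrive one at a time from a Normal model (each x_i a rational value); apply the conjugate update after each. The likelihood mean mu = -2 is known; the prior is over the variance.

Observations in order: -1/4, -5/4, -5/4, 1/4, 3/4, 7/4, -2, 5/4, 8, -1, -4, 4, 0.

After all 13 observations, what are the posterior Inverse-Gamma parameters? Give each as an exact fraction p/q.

alpha=27/2, beta=3055/32

obs 1: x=-1/4 → posterior Inverse-Gamma(15/2, 121/32)
obs 2: x=-5/4 → posterior Inverse-Gamma(8, 65/16)
obs 3: x=-5/4 → posterior Inverse-Gamma(17/2, 139/32)
obs 4: x=1/4 → posterior Inverse-Gamma(9, 55/8)
obs 5: x=3/4 → posterior Inverse-Gamma(19/2, 341/32)
obs 6: x=7/4 → posterior Inverse-Gamma(10, 283/16)
obs 7: x=-2 → posterior Inverse-Gamma(21/2, 283/16)
obs 8: x=5/4 → posterior Inverse-Gamma(11, 735/32)
obs 9: x=8 → posterior Inverse-Gamma(23/2, 2335/32)
obs 10: x=-1 → posterior Inverse-Gamma(12, 2351/32)
obs 11: x=-4 → posterior Inverse-Gamma(25/2, 2415/32)
obs 12: x=4 → posterior Inverse-Gamma(13, 2991/32)
obs 13: x=0 → posterior Inverse-Gamma(27/2, 3055/32)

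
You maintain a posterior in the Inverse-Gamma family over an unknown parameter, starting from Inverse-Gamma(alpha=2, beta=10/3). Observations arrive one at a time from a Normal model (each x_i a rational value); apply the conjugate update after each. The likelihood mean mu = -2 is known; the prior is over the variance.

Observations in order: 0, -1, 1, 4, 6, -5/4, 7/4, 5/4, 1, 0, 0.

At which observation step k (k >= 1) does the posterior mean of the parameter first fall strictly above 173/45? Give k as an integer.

obs 1: x=0 → posterior Inverse-Gamma(5/2, 16/3)
obs 2: x=-1 → posterior Inverse-Gamma(3, 35/6)
obs 3: x=1 → posterior Inverse-Gamma(7/2, 31/3)
obs 4: x=4 → posterior Inverse-Gamma(4, 85/3)
obs 5: x=6 → posterior Inverse-Gamma(9/2, 181/3)
obs 6: x=-5/4 → posterior Inverse-Gamma(5, 5819/96)
obs 7: x=7/4 → posterior Inverse-Gamma(11/2, 3247/48)
obs 8: x=5/4 → posterior Inverse-Gamma(6, 7001/96)
obs 9: x=1 → posterior Inverse-Gamma(13/2, 7433/96)
obs 10: x=0 → posterior Inverse-Gamma(7, 7625/96)
obs 11: x=0 → posterior Inverse-Gamma(15/2, 7817/96)

k = 3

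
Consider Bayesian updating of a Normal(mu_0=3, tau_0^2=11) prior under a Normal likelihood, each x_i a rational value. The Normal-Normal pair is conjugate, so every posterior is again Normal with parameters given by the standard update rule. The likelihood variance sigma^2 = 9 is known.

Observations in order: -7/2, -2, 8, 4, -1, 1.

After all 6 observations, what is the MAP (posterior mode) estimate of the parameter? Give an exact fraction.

obs 1: x=-7/2 → posterior Normal(-23/40, 99/20)
obs 2: x=-2 → posterior Normal(-67/62, 99/31)
obs 3: x=8 → posterior Normal(109/84, 33/14)
obs 4: x=4 → posterior Normal(197/106, 99/53)
obs 5: x=-1 → posterior Normal(175/128, 99/64)
obs 6: x=1 → posterior Normal(197/150, 33/25)

197/150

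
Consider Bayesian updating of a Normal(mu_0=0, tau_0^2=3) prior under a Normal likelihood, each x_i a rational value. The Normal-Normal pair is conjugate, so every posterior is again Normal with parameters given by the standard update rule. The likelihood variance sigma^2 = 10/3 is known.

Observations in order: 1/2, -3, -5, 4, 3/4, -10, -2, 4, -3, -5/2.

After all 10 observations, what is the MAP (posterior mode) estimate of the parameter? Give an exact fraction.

obs 1: x=1/2 → posterior Normal(9/38, 30/19)
obs 2: x=-3 → posterior Normal(-45/56, 15/14)
obs 3: x=-5 → posterior Normal(-135/74, 30/37)
obs 4: x=4 → posterior Normal(-63/92, 15/23)
obs 5: x=3/4 → posterior Normal(-9/20, 6/11)
obs 6: x=-10 → posterior Normal(-459/256, 15/32)
obs 7: x=-2 → posterior Normal(-531/292, 30/73)
obs 8: x=4 → posterior Normal(-387/328, 15/41)
obs 9: x=-3 → posterior Normal(-495/364, 30/91)
obs 10: x=-5/2 → posterior Normal(-117/80, 3/10)

-117/80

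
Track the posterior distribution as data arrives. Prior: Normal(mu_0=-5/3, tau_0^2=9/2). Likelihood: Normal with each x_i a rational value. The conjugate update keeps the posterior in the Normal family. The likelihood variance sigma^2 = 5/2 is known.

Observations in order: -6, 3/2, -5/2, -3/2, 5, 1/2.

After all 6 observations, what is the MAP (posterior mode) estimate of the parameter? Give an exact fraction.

-106/177

obs 1: x=-6 → posterior Normal(-187/42, 45/28)
obs 2: x=3/2 → posterior Normal(-293/138, 45/46)
obs 3: x=-5/2 → posterior Normal(-107/48, 45/64)
obs 4: x=-3/2 → posterior Normal(-509/246, 45/82)
obs 5: x=5 → posterior Normal(-239/300, 9/20)
obs 6: x=1/2 → posterior Normal(-106/177, 45/118)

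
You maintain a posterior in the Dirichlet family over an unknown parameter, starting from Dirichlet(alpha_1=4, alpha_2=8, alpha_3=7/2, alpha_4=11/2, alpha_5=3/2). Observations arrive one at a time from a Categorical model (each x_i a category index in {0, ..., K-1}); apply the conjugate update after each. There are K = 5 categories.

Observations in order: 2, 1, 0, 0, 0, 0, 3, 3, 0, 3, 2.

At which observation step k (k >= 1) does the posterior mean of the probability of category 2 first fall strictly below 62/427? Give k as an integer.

obs 1: x=2 → posterior Dirichlet(4, 8, 9/2, 11/2, 3/2)
obs 2: x=1 → posterior Dirichlet(4, 9, 9/2, 11/2, 3/2)
obs 3: x=0 → posterior Dirichlet(5, 9, 9/2, 11/2, 3/2)
obs 4: x=0 → posterior Dirichlet(6, 9, 9/2, 11/2, 3/2)
obs 5: x=0 → posterior Dirichlet(7, 9, 9/2, 11/2, 3/2)
obs 6: x=0 → posterior Dirichlet(8, 9, 9/2, 11/2, 3/2)
obs 7: x=3 → posterior Dirichlet(8, 9, 9/2, 13/2, 3/2)
obs 8: x=3 → posterior Dirichlet(8, 9, 9/2, 15/2, 3/2)
obs 9: x=0 → posterior Dirichlet(9, 9, 9/2, 15/2, 3/2)
obs 10: x=3 → posterior Dirichlet(9, 9, 9/2, 17/2, 3/2)
obs 11: x=2 → posterior Dirichlet(9, 9, 11/2, 17/2, 3/2)

k = 9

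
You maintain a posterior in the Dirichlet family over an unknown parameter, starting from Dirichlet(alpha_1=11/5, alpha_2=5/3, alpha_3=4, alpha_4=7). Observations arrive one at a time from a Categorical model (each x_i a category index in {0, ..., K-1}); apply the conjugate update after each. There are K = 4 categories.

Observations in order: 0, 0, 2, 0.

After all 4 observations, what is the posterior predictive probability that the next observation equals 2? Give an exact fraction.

75/283

obs 1: x=0 → posterior Dirichlet(16/5, 5/3, 4, 7)
obs 2: x=0 → posterior Dirichlet(21/5, 5/3, 4, 7)
obs 3: x=2 → posterior Dirichlet(21/5, 5/3, 5, 7)
obs 4: x=0 → posterior Dirichlet(26/5, 5/3, 5, 7)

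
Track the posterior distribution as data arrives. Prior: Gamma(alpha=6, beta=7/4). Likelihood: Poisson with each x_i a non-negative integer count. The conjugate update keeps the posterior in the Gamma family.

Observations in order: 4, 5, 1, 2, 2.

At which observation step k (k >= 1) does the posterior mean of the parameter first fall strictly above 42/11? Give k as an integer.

obs 1: x=4 → posterior Gamma(10, 11/4)
obs 2: x=5 → posterior Gamma(15, 15/4)
obs 3: x=1 → posterior Gamma(16, 19/4)
obs 4: x=2 → posterior Gamma(18, 23/4)
obs 5: x=2 → posterior Gamma(20, 27/4)

k = 2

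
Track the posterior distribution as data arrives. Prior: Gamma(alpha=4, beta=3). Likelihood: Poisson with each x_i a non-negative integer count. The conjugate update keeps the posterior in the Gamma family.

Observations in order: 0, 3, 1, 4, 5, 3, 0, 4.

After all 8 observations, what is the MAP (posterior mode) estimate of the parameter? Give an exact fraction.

obs 1: x=0 → posterior Gamma(4, 4)
obs 2: x=3 → posterior Gamma(7, 5)
obs 3: x=1 → posterior Gamma(8, 6)
obs 4: x=4 → posterior Gamma(12, 7)
obs 5: x=5 → posterior Gamma(17, 8)
obs 6: x=3 → posterior Gamma(20, 9)
obs 7: x=0 → posterior Gamma(20, 10)
obs 8: x=4 → posterior Gamma(24, 11)

23/11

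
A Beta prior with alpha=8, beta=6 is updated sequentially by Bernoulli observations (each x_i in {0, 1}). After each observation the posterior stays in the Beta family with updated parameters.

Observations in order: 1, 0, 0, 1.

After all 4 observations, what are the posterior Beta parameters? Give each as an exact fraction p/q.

alpha=10, beta=8

obs 1: x=1 → posterior Beta(9, 6)
obs 2: x=0 → posterior Beta(9, 7)
obs 3: x=0 → posterior Beta(9, 8)
obs 4: x=1 → posterior Beta(10, 8)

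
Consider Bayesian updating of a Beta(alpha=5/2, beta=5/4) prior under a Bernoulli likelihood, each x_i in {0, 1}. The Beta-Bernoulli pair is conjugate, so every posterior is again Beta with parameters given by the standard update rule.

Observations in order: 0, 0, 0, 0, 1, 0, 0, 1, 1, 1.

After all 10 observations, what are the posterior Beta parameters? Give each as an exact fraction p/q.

obs 1: x=0 → posterior Beta(5/2, 9/4)
obs 2: x=0 → posterior Beta(5/2, 13/4)
obs 3: x=0 → posterior Beta(5/2, 17/4)
obs 4: x=0 → posterior Beta(5/2, 21/4)
obs 5: x=1 → posterior Beta(7/2, 21/4)
obs 6: x=0 → posterior Beta(7/2, 25/4)
obs 7: x=0 → posterior Beta(7/2, 29/4)
obs 8: x=1 → posterior Beta(9/2, 29/4)
obs 9: x=1 → posterior Beta(11/2, 29/4)
obs 10: x=1 → posterior Beta(13/2, 29/4)

alpha=13/2, beta=29/4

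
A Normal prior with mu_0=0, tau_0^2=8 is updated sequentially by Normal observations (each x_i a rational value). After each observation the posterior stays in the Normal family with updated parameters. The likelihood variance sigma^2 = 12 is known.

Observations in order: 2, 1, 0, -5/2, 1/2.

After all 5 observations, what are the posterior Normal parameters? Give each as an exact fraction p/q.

mu_0=2/13, tau_0^2=24/13

obs 1: x=2 → posterior Normal(4/5, 24/5)
obs 2: x=1 → posterior Normal(6/7, 24/7)
obs 3: x=0 → posterior Normal(2/3, 8/3)
obs 4: x=-5/2 → posterior Normal(1/11, 24/11)
obs 5: x=1/2 → posterior Normal(2/13, 24/13)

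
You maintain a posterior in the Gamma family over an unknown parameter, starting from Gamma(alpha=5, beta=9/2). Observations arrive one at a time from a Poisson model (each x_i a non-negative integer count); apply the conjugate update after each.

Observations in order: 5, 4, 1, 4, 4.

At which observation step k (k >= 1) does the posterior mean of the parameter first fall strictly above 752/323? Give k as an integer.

obs 1: x=5 → posterior Gamma(10, 11/2)
obs 2: x=4 → posterior Gamma(14, 13/2)
obs 3: x=1 → posterior Gamma(15, 15/2)
obs 4: x=4 → posterior Gamma(19, 17/2)
obs 5: x=4 → posterior Gamma(23, 19/2)

k = 5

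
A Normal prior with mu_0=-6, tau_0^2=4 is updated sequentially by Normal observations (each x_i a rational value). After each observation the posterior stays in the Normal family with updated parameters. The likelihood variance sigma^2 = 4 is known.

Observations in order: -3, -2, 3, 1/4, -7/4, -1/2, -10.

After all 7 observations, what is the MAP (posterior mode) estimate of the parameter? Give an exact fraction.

-5/2

obs 1: x=-3 → posterior Normal(-9/2, 2)
obs 2: x=-2 → posterior Normal(-11/3, 4/3)
obs 3: x=3 → posterior Normal(-2, 1)
obs 4: x=1/4 → posterior Normal(-31/20, 4/5)
obs 5: x=-7/4 → posterior Normal(-19/12, 2/3)
obs 6: x=-1/2 → posterior Normal(-10/7, 4/7)
obs 7: x=-10 → posterior Normal(-5/2, 1/2)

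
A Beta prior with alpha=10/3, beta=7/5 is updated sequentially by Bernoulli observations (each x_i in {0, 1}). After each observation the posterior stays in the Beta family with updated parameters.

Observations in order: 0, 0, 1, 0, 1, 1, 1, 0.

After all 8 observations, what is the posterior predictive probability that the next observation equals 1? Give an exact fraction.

110/191

obs 1: x=0 → posterior Beta(10/3, 12/5)
obs 2: x=0 → posterior Beta(10/3, 17/5)
obs 3: x=1 → posterior Beta(13/3, 17/5)
obs 4: x=0 → posterior Beta(13/3, 22/5)
obs 5: x=1 → posterior Beta(16/3, 22/5)
obs 6: x=1 → posterior Beta(19/3, 22/5)
obs 7: x=1 → posterior Beta(22/3, 22/5)
obs 8: x=0 → posterior Beta(22/3, 27/5)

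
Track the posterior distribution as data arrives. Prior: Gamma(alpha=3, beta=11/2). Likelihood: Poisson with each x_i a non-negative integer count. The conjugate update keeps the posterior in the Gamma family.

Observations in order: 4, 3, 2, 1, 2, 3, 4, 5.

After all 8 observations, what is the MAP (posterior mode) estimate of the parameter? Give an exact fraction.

52/27

obs 1: x=4 → posterior Gamma(7, 13/2)
obs 2: x=3 → posterior Gamma(10, 15/2)
obs 3: x=2 → posterior Gamma(12, 17/2)
obs 4: x=1 → posterior Gamma(13, 19/2)
obs 5: x=2 → posterior Gamma(15, 21/2)
obs 6: x=3 → posterior Gamma(18, 23/2)
obs 7: x=4 → posterior Gamma(22, 25/2)
obs 8: x=5 → posterior Gamma(27, 27/2)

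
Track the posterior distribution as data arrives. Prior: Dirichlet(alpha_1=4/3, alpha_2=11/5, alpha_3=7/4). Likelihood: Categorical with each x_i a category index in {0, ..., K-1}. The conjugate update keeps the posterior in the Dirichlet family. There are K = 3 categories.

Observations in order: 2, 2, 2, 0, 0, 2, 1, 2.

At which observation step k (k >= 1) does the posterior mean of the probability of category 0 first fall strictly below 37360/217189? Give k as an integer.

k = 3

obs 1: x=2 → posterior Dirichlet(4/3, 11/5, 11/4)
obs 2: x=2 → posterior Dirichlet(4/3, 11/5, 15/4)
obs 3: x=2 → posterior Dirichlet(4/3, 11/5, 19/4)
obs 4: x=0 → posterior Dirichlet(7/3, 11/5, 19/4)
obs 5: x=0 → posterior Dirichlet(10/3, 11/5, 19/4)
obs 6: x=2 → posterior Dirichlet(10/3, 11/5, 23/4)
obs 7: x=1 → posterior Dirichlet(10/3, 16/5, 23/4)
obs 8: x=2 → posterior Dirichlet(10/3, 16/5, 27/4)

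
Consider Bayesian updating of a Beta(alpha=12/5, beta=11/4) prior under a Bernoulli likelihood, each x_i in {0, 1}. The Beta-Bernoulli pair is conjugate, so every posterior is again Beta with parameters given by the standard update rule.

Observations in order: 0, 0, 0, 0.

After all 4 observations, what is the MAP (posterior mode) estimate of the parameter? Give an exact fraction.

28/143

obs 1: x=0 → posterior Beta(12/5, 15/4)
obs 2: x=0 → posterior Beta(12/5, 19/4)
obs 3: x=0 → posterior Beta(12/5, 23/4)
obs 4: x=0 → posterior Beta(12/5, 27/4)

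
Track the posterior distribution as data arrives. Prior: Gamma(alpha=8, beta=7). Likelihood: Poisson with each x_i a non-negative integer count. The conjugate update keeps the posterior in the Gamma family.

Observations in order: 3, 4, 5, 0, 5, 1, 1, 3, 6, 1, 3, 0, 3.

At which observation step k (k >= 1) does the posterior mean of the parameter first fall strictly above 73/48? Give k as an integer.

k = 2

obs 1: x=3 → posterior Gamma(11, 8)
obs 2: x=4 → posterior Gamma(15, 9)
obs 3: x=5 → posterior Gamma(20, 10)
obs 4: x=0 → posterior Gamma(20, 11)
obs 5: x=5 → posterior Gamma(25, 12)
obs 6: x=1 → posterior Gamma(26, 13)
obs 7: x=1 → posterior Gamma(27, 14)
obs 8: x=3 → posterior Gamma(30, 15)
obs 9: x=6 → posterior Gamma(36, 16)
obs 10: x=1 → posterior Gamma(37, 17)
obs 11: x=3 → posterior Gamma(40, 18)
obs 12: x=0 → posterior Gamma(40, 19)
obs 13: x=3 → posterior Gamma(43, 20)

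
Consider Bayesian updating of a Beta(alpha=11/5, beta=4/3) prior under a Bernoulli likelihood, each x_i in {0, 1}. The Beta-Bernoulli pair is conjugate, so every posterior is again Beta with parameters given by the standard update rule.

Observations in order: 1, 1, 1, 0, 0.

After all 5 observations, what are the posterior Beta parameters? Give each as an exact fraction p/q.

obs 1: x=1 → posterior Beta(16/5, 4/3)
obs 2: x=1 → posterior Beta(21/5, 4/3)
obs 3: x=1 → posterior Beta(26/5, 4/3)
obs 4: x=0 → posterior Beta(26/5, 7/3)
obs 5: x=0 → posterior Beta(26/5, 10/3)

alpha=26/5, beta=10/3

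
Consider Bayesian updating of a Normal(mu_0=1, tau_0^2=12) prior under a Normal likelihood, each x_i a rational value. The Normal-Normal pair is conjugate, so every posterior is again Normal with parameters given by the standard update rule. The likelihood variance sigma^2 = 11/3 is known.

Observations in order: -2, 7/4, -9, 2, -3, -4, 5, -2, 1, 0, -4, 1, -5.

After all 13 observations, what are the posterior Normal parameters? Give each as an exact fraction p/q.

mu_0=-646/479, tau_0^2=132/479

obs 1: x=-2 → posterior Normal(-61/47, 132/47)
obs 2: x=7/4 → posterior Normal(2/83, 132/83)
obs 3: x=-9 → posterior Normal(-46/17, 132/119)
obs 4: x=2 → posterior Normal(-50/31, 132/155)
obs 5: x=-3 → posterior Normal(-358/191, 132/191)
obs 6: x=-4 → posterior Normal(-502/227, 132/227)
obs 7: x=5 → posterior Normal(-322/263, 132/263)
obs 8: x=-2 → posterior Normal(-394/299, 132/299)
obs 9: x=1 → posterior Normal(-358/335, 132/335)
obs 10: x=0 → posterior Normal(-358/371, 132/371)
obs 11: x=-4 → posterior Normal(-502/407, 12/37)
obs 12: x=1 → posterior Normal(-466/443, 132/443)
obs 13: x=-5 → posterior Normal(-646/479, 132/479)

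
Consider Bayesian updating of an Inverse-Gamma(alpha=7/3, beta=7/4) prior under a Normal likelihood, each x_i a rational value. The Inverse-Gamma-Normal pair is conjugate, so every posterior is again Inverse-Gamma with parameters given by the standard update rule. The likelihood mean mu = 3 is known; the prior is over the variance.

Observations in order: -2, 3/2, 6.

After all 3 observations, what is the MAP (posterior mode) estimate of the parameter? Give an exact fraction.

obs 1: x=-2 → posterior Inverse-Gamma(17/6, 57/4)
obs 2: x=3/2 → posterior Inverse-Gamma(10/3, 123/8)
obs 3: x=6 → posterior Inverse-Gamma(23/6, 159/8)

477/116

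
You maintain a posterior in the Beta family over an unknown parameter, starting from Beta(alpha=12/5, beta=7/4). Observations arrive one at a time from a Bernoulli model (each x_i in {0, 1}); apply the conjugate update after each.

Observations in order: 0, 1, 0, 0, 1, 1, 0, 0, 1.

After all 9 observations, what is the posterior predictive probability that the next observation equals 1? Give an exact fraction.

128/263

obs 1: x=0 → posterior Beta(12/5, 11/4)
obs 2: x=1 → posterior Beta(17/5, 11/4)
obs 3: x=0 → posterior Beta(17/5, 15/4)
obs 4: x=0 → posterior Beta(17/5, 19/4)
obs 5: x=1 → posterior Beta(22/5, 19/4)
obs 6: x=1 → posterior Beta(27/5, 19/4)
obs 7: x=0 → posterior Beta(27/5, 23/4)
obs 8: x=0 → posterior Beta(27/5, 27/4)
obs 9: x=1 → posterior Beta(32/5, 27/4)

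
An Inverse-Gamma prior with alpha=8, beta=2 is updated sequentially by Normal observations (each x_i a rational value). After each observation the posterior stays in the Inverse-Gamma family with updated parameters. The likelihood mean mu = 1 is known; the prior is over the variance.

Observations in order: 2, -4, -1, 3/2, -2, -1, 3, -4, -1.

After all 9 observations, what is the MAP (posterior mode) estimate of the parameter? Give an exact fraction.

107/36

obs 1: x=2 → posterior Inverse-Gamma(17/2, 5/2)
obs 2: x=-4 → posterior Inverse-Gamma(9, 15)
obs 3: x=-1 → posterior Inverse-Gamma(19/2, 17)
obs 4: x=3/2 → posterior Inverse-Gamma(10, 137/8)
obs 5: x=-2 → posterior Inverse-Gamma(21/2, 173/8)
obs 6: x=-1 → posterior Inverse-Gamma(11, 189/8)
obs 7: x=3 → posterior Inverse-Gamma(23/2, 205/8)
obs 8: x=-4 → posterior Inverse-Gamma(12, 305/8)
obs 9: x=-1 → posterior Inverse-Gamma(25/2, 321/8)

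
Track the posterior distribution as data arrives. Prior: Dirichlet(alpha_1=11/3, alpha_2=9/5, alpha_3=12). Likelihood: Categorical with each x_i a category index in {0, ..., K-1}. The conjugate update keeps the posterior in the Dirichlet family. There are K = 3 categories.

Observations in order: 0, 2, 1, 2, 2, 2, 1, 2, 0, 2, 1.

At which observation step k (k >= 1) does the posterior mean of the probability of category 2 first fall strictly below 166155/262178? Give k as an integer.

obs 1: x=0 → posterior Dirichlet(14/3, 9/5, 12)
obs 2: x=2 → posterior Dirichlet(14/3, 9/5, 13)
obs 3: x=1 → posterior Dirichlet(14/3, 14/5, 13)
obs 4: x=2 → posterior Dirichlet(14/3, 14/5, 14)
obs 5: x=2 → posterior Dirichlet(14/3, 14/5, 15)
obs 6: x=2 → posterior Dirichlet(14/3, 14/5, 16)
obs 7: x=1 → posterior Dirichlet(14/3, 19/5, 16)
obs 8: x=2 → posterior Dirichlet(14/3, 19/5, 17)
obs 9: x=0 → posterior Dirichlet(17/3, 19/5, 17)
obs 10: x=2 → posterior Dirichlet(17/3, 19/5, 18)
obs 11: x=1 → posterior Dirichlet(17/3, 24/5, 18)

k = 11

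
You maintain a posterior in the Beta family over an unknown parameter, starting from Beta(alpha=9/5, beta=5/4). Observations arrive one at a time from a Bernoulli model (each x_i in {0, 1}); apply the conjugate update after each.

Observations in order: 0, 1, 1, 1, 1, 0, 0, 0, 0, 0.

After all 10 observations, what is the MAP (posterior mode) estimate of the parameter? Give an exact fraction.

obs 1: x=0 → posterior Beta(9/5, 9/4)
obs 2: x=1 → posterior Beta(14/5, 9/4)
obs 3: x=1 → posterior Beta(19/5, 9/4)
obs 4: x=1 → posterior Beta(24/5, 9/4)
obs 5: x=1 → posterior Beta(29/5, 9/4)
obs 6: x=0 → posterior Beta(29/5, 13/4)
obs 7: x=0 → posterior Beta(29/5, 17/4)
obs 8: x=0 → posterior Beta(29/5, 21/4)
obs 9: x=0 → posterior Beta(29/5, 25/4)
obs 10: x=0 → posterior Beta(29/5, 29/4)

96/221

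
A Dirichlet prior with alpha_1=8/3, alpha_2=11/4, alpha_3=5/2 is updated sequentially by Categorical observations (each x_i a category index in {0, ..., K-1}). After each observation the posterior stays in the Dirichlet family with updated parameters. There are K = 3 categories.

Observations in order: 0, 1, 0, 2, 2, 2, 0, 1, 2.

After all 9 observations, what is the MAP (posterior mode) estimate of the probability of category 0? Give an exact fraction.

obs 1: x=0 → posterior Dirichlet(11/3, 11/4, 5/2)
obs 2: x=1 → posterior Dirichlet(11/3, 15/4, 5/2)
obs 3: x=0 → posterior Dirichlet(14/3, 15/4, 5/2)
obs 4: x=2 → posterior Dirichlet(14/3, 15/4, 7/2)
obs 5: x=2 → posterior Dirichlet(14/3, 15/4, 9/2)
obs 6: x=2 → posterior Dirichlet(14/3, 15/4, 11/2)
obs 7: x=0 → posterior Dirichlet(17/3, 15/4, 11/2)
obs 8: x=1 → posterior Dirichlet(17/3, 19/4, 11/2)
obs 9: x=2 → posterior Dirichlet(17/3, 19/4, 13/2)

56/167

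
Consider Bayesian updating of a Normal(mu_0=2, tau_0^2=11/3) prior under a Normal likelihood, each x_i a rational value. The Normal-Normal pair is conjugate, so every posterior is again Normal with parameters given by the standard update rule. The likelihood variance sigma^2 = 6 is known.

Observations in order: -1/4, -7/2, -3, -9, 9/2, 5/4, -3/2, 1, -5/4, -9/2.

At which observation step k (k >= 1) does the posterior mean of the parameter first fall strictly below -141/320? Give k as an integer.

obs 1: x=-1/4 → posterior Normal(133/116, 66/29)
obs 2: x=-7/2 → posterior Normal(-21/160, 33/20)
obs 3: x=-3 → posterior Normal(-3/4, 22/17)
obs 4: x=-9 → posterior Normal(-549/248, 33/31)
obs 5: x=9/2 → posterior Normal(-351/292, 66/73)
obs 6: x=5/4 → posterior Normal(-37/42, 11/14)
obs 7: x=-3/2 → posterior Normal(-181/190, 66/95)
obs 8: x=1 → posterior Normal(-3/4, 33/53)
obs 9: x=-5/4 → posterior Normal(-373/468, 22/39)
obs 10: x=-9/2 → posterior Normal(-571/512, 33/64)

k = 3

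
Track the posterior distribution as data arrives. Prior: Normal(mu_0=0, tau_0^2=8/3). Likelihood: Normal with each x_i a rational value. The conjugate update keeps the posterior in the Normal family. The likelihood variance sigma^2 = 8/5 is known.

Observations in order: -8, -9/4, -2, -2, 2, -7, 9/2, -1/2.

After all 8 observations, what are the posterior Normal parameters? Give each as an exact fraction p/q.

obs 1: x=-8 → posterior Normal(-5, 1)
obs 2: x=-9/4 → posterior Normal(-205/52, 8/13)
obs 3: x=-2 → posterior Normal(-245/72, 4/9)
obs 4: x=-2 → posterior Normal(-285/92, 8/23)
obs 5: x=2 → posterior Normal(-35/16, 2/7)
obs 6: x=-7 → posterior Normal(-35/12, 8/33)
obs 7: x=9/2 → posterior Normal(-295/152, 4/19)
obs 8: x=-1/2 → posterior Normal(-305/172, 8/43)

mu_0=-305/172, tau_0^2=8/43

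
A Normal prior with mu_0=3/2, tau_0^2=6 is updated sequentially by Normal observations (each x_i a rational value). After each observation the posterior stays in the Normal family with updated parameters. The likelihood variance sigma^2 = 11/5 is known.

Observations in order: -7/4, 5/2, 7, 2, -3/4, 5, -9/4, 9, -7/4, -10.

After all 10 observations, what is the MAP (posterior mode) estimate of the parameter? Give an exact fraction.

obs 1: x=-7/4 → posterior Normal(-36/41, 66/41)
obs 2: x=5/2 → posterior Normal(39/71, 66/71)
obs 3: x=7 → posterior Normal(249/101, 66/101)
obs 4: x=2 → posterior Normal(309/131, 66/131)
obs 5: x=-3/4 → posterior Normal(573/322, 66/161)
obs 6: x=5 → posterior Normal(873/382, 66/191)
obs 7: x=-9/4 → posterior Normal(369/221, 66/221)
obs 8: x=9 → posterior Normal(639/251, 66/251)
obs 9: x=-7/4 → posterior Normal(1173/562, 66/281)
obs 10: x=-10 → posterior Normal(573/622, 66/311)

573/622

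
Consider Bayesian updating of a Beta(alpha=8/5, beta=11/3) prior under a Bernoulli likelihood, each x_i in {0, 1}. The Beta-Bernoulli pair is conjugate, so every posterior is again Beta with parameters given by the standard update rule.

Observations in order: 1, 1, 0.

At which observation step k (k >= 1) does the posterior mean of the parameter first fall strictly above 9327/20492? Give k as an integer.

obs 1: x=1 → posterior Beta(13/5, 11/3)
obs 2: x=1 → posterior Beta(18/5, 11/3)
obs 3: x=0 → posterior Beta(18/5, 14/3)

k = 2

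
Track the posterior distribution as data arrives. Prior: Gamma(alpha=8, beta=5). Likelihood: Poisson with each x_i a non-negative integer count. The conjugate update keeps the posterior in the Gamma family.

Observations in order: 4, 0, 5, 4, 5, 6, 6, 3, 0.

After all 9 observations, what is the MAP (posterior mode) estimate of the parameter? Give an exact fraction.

obs 1: x=4 → posterior Gamma(12, 6)
obs 2: x=0 → posterior Gamma(12, 7)
obs 3: x=5 → posterior Gamma(17, 8)
obs 4: x=4 → posterior Gamma(21, 9)
obs 5: x=5 → posterior Gamma(26, 10)
obs 6: x=6 → posterior Gamma(32, 11)
obs 7: x=6 → posterior Gamma(38, 12)
obs 8: x=3 → posterior Gamma(41, 13)
obs 9: x=0 → posterior Gamma(41, 14)

20/7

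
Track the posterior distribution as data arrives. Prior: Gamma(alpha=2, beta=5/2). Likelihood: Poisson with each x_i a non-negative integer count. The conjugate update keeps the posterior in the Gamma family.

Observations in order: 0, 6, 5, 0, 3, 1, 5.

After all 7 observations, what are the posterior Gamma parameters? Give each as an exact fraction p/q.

obs 1: x=0 → posterior Gamma(2, 7/2)
obs 2: x=6 → posterior Gamma(8, 9/2)
obs 3: x=5 → posterior Gamma(13, 11/2)
obs 4: x=0 → posterior Gamma(13, 13/2)
obs 5: x=3 → posterior Gamma(16, 15/2)
obs 6: x=1 → posterior Gamma(17, 17/2)
obs 7: x=5 → posterior Gamma(22, 19/2)

alpha=22, beta=19/2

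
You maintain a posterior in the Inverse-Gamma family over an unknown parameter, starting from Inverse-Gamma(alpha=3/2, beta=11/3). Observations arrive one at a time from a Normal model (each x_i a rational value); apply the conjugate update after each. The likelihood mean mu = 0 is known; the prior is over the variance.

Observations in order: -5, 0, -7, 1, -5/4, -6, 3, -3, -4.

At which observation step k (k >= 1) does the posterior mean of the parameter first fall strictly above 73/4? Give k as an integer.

k = 3

obs 1: x=-5 → posterior Inverse-Gamma(2, 97/6)
obs 2: x=0 → posterior Inverse-Gamma(5/2, 97/6)
obs 3: x=-7 → posterior Inverse-Gamma(3, 122/3)
obs 4: x=1 → posterior Inverse-Gamma(7/2, 247/6)
obs 5: x=-5/4 → posterior Inverse-Gamma(4, 4027/96)
obs 6: x=-6 → posterior Inverse-Gamma(9/2, 5755/96)
obs 7: x=3 → posterior Inverse-Gamma(5, 6187/96)
obs 8: x=-3 → posterior Inverse-Gamma(11/2, 6619/96)
obs 9: x=-4 → posterior Inverse-Gamma(6, 7387/96)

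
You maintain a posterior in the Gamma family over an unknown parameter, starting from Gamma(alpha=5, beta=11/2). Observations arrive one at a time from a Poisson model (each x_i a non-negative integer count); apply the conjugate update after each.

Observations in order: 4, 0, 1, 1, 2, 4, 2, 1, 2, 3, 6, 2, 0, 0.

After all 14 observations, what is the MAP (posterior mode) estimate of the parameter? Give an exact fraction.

obs 1: x=4 → posterior Gamma(9, 13/2)
obs 2: x=0 → posterior Gamma(9, 15/2)
obs 3: x=1 → posterior Gamma(10, 17/2)
obs 4: x=1 → posterior Gamma(11, 19/2)
obs 5: x=2 → posterior Gamma(13, 21/2)
obs 6: x=4 → posterior Gamma(17, 23/2)
obs 7: x=2 → posterior Gamma(19, 25/2)
obs 8: x=1 → posterior Gamma(20, 27/2)
obs 9: x=2 → posterior Gamma(22, 29/2)
obs 10: x=3 → posterior Gamma(25, 31/2)
obs 11: x=6 → posterior Gamma(31, 33/2)
obs 12: x=2 → posterior Gamma(33, 35/2)
obs 13: x=0 → posterior Gamma(33, 37/2)
obs 14: x=0 → posterior Gamma(33, 39/2)

64/39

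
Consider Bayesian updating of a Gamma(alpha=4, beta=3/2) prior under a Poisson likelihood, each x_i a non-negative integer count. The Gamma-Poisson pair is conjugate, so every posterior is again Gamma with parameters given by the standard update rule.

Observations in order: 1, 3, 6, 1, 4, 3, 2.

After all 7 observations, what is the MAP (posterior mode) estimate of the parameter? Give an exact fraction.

obs 1: x=1 → posterior Gamma(5, 5/2)
obs 2: x=3 → posterior Gamma(8, 7/2)
obs 3: x=6 → posterior Gamma(14, 9/2)
obs 4: x=1 → posterior Gamma(15, 11/2)
obs 5: x=4 → posterior Gamma(19, 13/2)
obs 6: x=3 → posterior Gamma(22, 15/2)
obs 7: x=2 → posterior Gamma(24, 17/2)

46/17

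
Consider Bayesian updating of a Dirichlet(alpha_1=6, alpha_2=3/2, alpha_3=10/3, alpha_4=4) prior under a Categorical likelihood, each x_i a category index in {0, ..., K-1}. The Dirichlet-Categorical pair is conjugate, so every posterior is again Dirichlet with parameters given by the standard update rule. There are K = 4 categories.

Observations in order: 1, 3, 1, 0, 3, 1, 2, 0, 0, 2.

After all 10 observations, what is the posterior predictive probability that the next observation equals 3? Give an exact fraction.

36/149

obs 1: x=1 → posterior Dirichlet(6, 5/2, 10/3, 4)
obs 2: x=3 → posterior Dirichlet(6, 5/2, 10/3, 5)
obs 3: x=1 → posterior Dirichlet(6, 7/2, 10/3, 5)
obs 4: x=0 → posterior Dirichlet(7, 7/2, 10/3, 5)
obs 5: x=3 → posterior Dirichlet(7, 7/2, 10/3, 6)
obs 6: x=1 → posterior Dirichlet(7, 9/2, 10/3, 6)
obs 7: x=2 → posterior Dirichlet(7, 9/2, 13/3, 6)
obs 8: x=0 → posterior Dirichlet(8, 9/2, 13/3, 6)
obs 9: x=0 → posterior Dirichlet(9, 9/2, 13/3, 6)
obs 10: x=2 → posterior Dirichlet(9, 9/2, 16/3, 6)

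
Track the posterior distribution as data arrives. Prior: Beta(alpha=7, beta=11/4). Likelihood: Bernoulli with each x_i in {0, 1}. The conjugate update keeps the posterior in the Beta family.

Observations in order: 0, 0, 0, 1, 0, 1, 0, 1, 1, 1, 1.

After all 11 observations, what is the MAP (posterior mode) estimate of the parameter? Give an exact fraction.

16/25

obs 1: x=0 → posterior Beta(7, 15/4)
obs 2: x=0 → posterior Beta(7, 19/4)
obs 3: x=0 → posterior Beta(7, 23/4)
obs 4: x=1 → posterior Beta(8, 23/4)
obs 5: x=0 → posterior Beta(8, 27/4)
obs 6: x=1 → posterior Beta(9, 27/4)
obs 7: x=0 → posterior Beta(9, 31/4)
obs 8: x=1 → posterior Beta(10, 31/4)
obs 9: x=1 → posterior Beta(11, 31/4)
obs 10: x=1 → posterior Beta(12, 31/4)
obs 11: x=1 → posterior Beta(13, 31/4)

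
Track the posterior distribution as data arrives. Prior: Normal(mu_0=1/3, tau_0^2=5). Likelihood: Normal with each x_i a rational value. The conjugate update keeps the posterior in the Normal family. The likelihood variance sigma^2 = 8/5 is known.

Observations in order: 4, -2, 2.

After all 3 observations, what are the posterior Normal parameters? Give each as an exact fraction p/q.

obs 1: x=4 → posterior Normal(28/9, 40/33)
obs 2: x=-2 → posterior Normal(79/87, 20/29)
obs 3: x=2 → posterior Normal(308/249, 40/83)

mu_0=308/249, tau_0^2=40/83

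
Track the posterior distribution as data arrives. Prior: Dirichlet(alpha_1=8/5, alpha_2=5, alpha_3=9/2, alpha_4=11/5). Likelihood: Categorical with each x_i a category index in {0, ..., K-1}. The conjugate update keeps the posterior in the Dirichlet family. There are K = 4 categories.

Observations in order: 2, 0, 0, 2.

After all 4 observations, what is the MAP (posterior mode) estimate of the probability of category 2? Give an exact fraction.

obs 1: x=2 → posterior Dirichlet(8/5, 5, 11/2, 11/5)
obs 2: x=0 → posterior Dirichlet(13/5, 5, 11/2, 11/5)
obs 3: x=0 → posterior Dirichlet(18/5, 5, 11/2, 11/5)
obs 4: x=2 → posterior Dirichlet(18/5, 5, 13/2, 11/5)

55/133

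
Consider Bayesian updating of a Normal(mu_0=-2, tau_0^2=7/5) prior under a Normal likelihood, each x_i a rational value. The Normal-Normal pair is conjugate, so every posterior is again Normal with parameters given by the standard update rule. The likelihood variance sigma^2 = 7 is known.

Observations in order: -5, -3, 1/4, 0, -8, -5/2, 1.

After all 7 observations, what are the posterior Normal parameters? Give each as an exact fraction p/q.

obs 1: x=-5 → posterior Normal(-5/2, 7/6)
obs 2: x=-3 → posterior Normal(-18/7, 1)
obs 3: x=1/4 → posterior Normal(-71/32, 7/8)
obs 4: x=0 → posterior Normal(-71/36, 7/9)
obs 5: x=-8 → posterior Normal(-103/40, 7/10)
obs 6: x=-5/2 → posterior Normal(-113/44, 7/11)
obs 7: x=1 → posterior Normal(-109/48, 7/12)

mu_0=-109/48, tau_0^2=7/12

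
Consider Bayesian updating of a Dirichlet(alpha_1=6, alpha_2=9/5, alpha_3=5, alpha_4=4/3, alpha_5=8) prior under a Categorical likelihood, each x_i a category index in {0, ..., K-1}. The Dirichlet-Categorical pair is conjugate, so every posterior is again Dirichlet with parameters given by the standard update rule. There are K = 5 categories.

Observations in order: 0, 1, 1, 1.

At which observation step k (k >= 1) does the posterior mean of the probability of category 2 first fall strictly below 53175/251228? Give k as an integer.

obs 1: x=0 → posterior Dirichlet(7, 9/5, 5, 4/3, 8)
obs 2: x=1 → posterior Dirichlet(7, 14/5, 5, 4/3, 8)
obs 3: x=1 → posterior Dirichlet(7, 19/5, 5, 4/3, 8)
obs 4: x=1 → posterior Dirichlet(7, 24/5, 5, 4/3, 8)

k = 2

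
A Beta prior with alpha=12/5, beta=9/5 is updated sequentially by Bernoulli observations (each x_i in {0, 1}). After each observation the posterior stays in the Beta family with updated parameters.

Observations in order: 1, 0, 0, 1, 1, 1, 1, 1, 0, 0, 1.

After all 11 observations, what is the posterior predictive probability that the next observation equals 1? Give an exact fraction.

obs 1: x=1 → posterior Beta(17/5, 9/5)
obs 2: x=0 → posterior Beta(17/5, 14/5)
obs 3: x=0 → posterior Beta(17/5, 19/5)
obs 4: x=1 → posterior Beta(22/5, 19/5)
obs 5: x=1 → posterior Beta(27/5, 19/5)
obs 6: x=1 → posterior Beta(32/5, 19/5)
obs 7: x=1 → posterior Beta(37/5, 19/5)
obs 8: x=1 → posterior Beta(42/5, 19/5)
obs 9: x=0 → posterior Beta(42/5, 24/5)
obs 10: x=0 → posterior Beta(42/5, 29/5)
obs 11: x=1 → posterior Beta(47/5, 29/5)

47/76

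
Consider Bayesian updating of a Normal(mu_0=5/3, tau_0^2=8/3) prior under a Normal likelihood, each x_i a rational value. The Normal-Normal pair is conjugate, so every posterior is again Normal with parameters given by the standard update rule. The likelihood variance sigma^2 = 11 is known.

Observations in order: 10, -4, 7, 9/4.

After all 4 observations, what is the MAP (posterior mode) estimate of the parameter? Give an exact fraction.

177/65

obs 1: x=10 → posterior Normal(135/41, 88/41)
obs 2: x=-4 → posterior Normal(103/49, 88/49)
obs 3: x=7 → posterior Normal(53/19, 88/57)
obs 4: x=9/4 → posterior Normal(177/65, 88/65)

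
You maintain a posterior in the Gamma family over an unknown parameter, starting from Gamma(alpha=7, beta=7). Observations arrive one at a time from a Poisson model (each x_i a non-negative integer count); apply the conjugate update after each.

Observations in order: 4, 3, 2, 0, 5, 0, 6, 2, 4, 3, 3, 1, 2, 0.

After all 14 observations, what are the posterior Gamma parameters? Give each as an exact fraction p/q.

alpha=42, beta=21

obs 1: x=4 → posterior Gamma(11, 8)
obs 2: x=3 → posterior Gamma(14, 9)
obs 3: x=2 → posterior Gamma(16, 10)
obs 4: x=0 → posterior Gamma(16, 11)
obs 5: x=5 → posterior Gamma(21, 12)
obs 6: x=0 → posterior Gamma(21, 13)
obs 7: x=6 → posterior Gamma(27, 14)
obs 8: x=2 → posterior Gamma(29, 15)
obs 9: x=4 → posterior Gamma(33, 16)
obs 10: x=3 → posterior Gamma(36, 17)
obs 11: x=3 → posterior Gamma(39, 18)
obs 12: x=1 → posterior Gamma(40, 19)
obs 13: x=2 → posterior Gamma(42, 20)
obs 14: x=0 → posterior Gamma(42, 21)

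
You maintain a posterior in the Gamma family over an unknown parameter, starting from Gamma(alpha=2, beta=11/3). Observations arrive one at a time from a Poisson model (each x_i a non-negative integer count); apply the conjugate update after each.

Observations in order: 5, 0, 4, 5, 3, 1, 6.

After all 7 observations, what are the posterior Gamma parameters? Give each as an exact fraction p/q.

obs 1: x=5 → posterior Gamma(7, 14/3)
obs 2: x=0 → posterior Gamma(7, 17/3)
obs 3: x=4 → posterior Gamma(11, 20/3)
obs 4: x=5 → posterior Gamma(16, 23/3)
obs 5: x=3 → posterior Gamma(19, 26/3)
obs 6: x=1 → posterior Gamma(20, 29/3)
obs 7: x=6 → posterior Gamma(26, 32/3)

alpha=26, beta=32/3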